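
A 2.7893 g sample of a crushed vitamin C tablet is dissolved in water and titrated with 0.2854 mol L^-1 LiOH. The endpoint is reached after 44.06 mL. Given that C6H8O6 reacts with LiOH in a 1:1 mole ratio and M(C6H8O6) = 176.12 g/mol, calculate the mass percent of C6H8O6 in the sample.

n(LiOH) = 0.2854 x 0.04406 = 0.01257 mol.
n(C6H8O6) = 0.01257 / 1 = 0.01257 mol.
mass of C6H8O6 = 0.01257 x 176.12 = 2.215 g.
% purity = 2.215 / 2.7893 x 100 = 79.4%.

79.4%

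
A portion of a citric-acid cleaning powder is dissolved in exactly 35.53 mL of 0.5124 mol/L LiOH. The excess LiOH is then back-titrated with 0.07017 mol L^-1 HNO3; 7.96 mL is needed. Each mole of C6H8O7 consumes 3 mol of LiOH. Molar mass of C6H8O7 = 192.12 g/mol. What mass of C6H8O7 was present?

Total n(LiOH) added = 0.5124 x 0.03553 = 0.01821 mol.
n(HNO3) used = 0.07017 x 0.007960 = 0.0005586 mol, which equals the excess n(LiOH).
So n(LiOH) consumed by the sample = 0.01821 - 0.0005586 = 0.01765 mol.
n(C6H8O7) = 0.01765 / 3 = 0.005882 mol.
mass = 0.005882 mol x 192.12 g/mol = 1.13 g.

1.13 g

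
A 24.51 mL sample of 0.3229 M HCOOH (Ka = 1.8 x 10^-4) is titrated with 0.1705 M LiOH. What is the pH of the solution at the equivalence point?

n(HCOOH) = 0.3229 x 0.02451 = 0.007914 mol; V(LiOH) at equivalence = 0.007914/0.1705 = 0.04642 L.
At equivalence all the acid is converted to HCOO-; total volume = 0.02451 + 0.04642 = 0.07093 L, so [HCOO-] = 0.007914/0.07093 = 0.1116 M.
Kb = Kw/Ka = 1.0e-14 / 1.8 x 10^-4 = 5.56e-11.
[OH^-] = sqrt(Kb x [HCOO-]) = sqrt(5.56e-11 x 0.1116) = 2.49e-6 M.
pOH = 5.60, so pH = 14.00 - 5.60 = 8.40.

8.40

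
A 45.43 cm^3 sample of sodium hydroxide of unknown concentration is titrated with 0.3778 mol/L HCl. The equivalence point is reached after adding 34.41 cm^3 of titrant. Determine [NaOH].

0.286 M

n(HCl) delivered = 0.3778 x 0.03441 = 0.01300 mol.
For a 1:1 reaction, n(NaOH) = 0.01300 mol.
[NaOH] = 0.01300 mol / 0.04543 L = 0.286 M.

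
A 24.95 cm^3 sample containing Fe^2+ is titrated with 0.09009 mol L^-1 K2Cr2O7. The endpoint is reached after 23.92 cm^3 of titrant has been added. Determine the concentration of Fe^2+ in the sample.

n(K2Cr2O7) = 0.09009 x 0.02392 = 0.002155 mol.
From the balanced equation, 1 mol K2Cr2O7 reacts with 6 mol Fe^2+, so n(Fe^2+) = 0.002155 x 6/1 = 0.01293 mol.
[Fe^2+] = 0.01293 / 0.02495 L = 0.518 M.

0.518 M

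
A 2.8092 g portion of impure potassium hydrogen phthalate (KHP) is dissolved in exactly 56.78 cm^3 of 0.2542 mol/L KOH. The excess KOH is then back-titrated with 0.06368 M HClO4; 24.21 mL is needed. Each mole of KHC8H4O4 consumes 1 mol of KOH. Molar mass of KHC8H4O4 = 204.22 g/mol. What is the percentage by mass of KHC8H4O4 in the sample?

93.7%

Total n(KOH) added = 0.2542 x 0.05678 = 0.01443 mol.
n(HClO4) used = 0.06368 x 0.02421 = 0.001542 mol, which equals the excess n(KOH).
So n(KOH) consumed by the sample = 0.01443 - 0.001542 = 0.01289 mol.
n(KHC8H4O4) = 0.01289 / 1 = 0.01289 mol.
mass KHC8H4O4 = 0.01289 x 204.22 = 2.633 g, so %KHC8H4O4 = 2.633/2.8092 x 100 = 93.7%.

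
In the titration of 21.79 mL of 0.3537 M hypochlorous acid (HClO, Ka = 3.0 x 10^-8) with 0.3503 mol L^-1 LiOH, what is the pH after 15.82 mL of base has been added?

Initial n(HClO) = 0.3537 x 0.02179 = 0.007707 mol.
n(LiOH) added = 0.3503 x 0.01582 = 0.005542 mol, converting that many moles of HClO to ClO-.
Remaining n(HClO) = 0.002165 mol; n(ClO-) = 0.005542 mol.
By Henderson-Hasselbalch, pH = pKa + log([A^-]/[HA]) = 7.52 + log(0.005542/0.002165) = 7.52 + (+0.41) = 7.93.

7.93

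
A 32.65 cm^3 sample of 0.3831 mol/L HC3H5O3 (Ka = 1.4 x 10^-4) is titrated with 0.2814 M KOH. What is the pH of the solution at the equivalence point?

n(HC3H5O3) = 0.3831 x 0.03265 = 0.01251 mol; V(KOH) at equivalence = 0.01251/0.2814 = 0.04445 L.
At equivalence all the acid is converted to C3H5O3-; total volume = 0.03265 + 0.04445 = 0.07710 L, so [C3H5O3-] = 0.01251/0.07710 = 0.1622 M.
Kb = Kw/Ka = 1.0e-14 / 1.4 x 10^-4 = 7.14e-11.
[OH^-] = sqrt(Kb x [C3H5O3-]) = sqrt(7.14e-11 x 0.1622) = 3.40e-6 M.
pOH = 5.47, so pH = 14.00 - 5.47 = 8.53.

8.53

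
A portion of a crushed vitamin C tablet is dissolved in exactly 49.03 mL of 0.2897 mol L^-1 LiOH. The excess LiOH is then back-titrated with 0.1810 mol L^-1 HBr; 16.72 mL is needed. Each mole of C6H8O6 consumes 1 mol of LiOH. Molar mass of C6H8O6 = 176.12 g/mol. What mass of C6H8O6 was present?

1.97 g

Total n(LiOH) added = 0.2897 x 0.04903 = 0.01420 mol.
n(HBr) used = 0.1810 x 0.01672 = 0.003026 mol, which equals the excess n(LiOH).
So n(LiOH) consumed by the sample = 0.01420 - 0.003026 = 0.01118 mol.
n(C6H8O6) = 0.01118 / 1 = 0.01118 mol.
mass = 0.01118 mol x 176.12 g/mol = 1.97 g.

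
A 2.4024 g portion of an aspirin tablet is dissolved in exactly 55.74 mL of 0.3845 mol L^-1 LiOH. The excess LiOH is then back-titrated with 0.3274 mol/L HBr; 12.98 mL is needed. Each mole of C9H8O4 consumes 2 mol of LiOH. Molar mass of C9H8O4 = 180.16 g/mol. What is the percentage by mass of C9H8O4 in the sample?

64.4%

Total n(LiOH) added = 0.3845 x 0.05574 = 0.02143 mol.
n(HBr) used = 0.3274 x 0.01298 = 0.004250 mol, which equals the excess n(LiOH).
So n(LiOH) consumed by the sample = 0.02143 - 0.004250 = 0.01718 mol.
n(C9H8O4) = 0.01718 / 2 = 0.008591 mol.
mass C9H8O4 = 0.008591 x 180.16 = 1.548 g, so %C9H8O4 = 1.548/2.4024 x 100 = 64.4%.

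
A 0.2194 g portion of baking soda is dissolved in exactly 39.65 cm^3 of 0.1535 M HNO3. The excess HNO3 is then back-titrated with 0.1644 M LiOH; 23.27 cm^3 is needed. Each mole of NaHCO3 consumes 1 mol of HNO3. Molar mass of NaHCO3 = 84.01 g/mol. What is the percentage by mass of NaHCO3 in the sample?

86.6%

Total n(HNO3) added = 0.1535 x 0.03965 = 0.006086 mol.
n(LiOH) used = 0.1644 x 0.02327 = 0.003826 mol, which equals the excess n(HNO3).
So n(HNO3) consumed by the sample = 0.006086 - 0.003826 = 0.002261 mol.
n(NaHCO3) = 0.002261 / 1 = 0.002261 mol.
mass NaHCO3 = 0.002261 x 84.01 = 0.1899 g, so %NaHCO3 = 0.1899/0.2194 x 100 = 86.6%.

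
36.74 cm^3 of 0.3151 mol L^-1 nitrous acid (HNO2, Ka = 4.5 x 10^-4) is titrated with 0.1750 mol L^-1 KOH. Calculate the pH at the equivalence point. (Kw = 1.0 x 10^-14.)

8.20

n(HNO2) = 0.3151 x 0.03674 = 0.01158 mol; V(KOH) at equivalence = 0.01158/0.1750 = 0.06615 L.
At equivalence all the acid is converted to NO2-; total volume = 0.03674 + 0.06615 = 0.1029 L, so [NO2-] = 0.01158/0.1029 = 0.1125 M.
Kb = Kw/Ka = 1.0e-14 / 4.5 x 10^-4 = 2.22e-11.
[OH^-] = sqrt(Kb x [NO2-]) = sqrt(2.22e-11 x 0.1125) = 1.58e-6 M.
pOH = 5.80, so pH = 14.00 - 5.80 = 8.20.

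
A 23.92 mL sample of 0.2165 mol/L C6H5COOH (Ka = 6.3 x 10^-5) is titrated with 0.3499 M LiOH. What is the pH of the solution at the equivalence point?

8.66

n(C6H5COOH) = 0.2165 x 0.02392 = 0.005179 mol; V(LiOH) at equivalence = 0.005179/0.3499 = 0.01480 L.
At equivalence all the acid is converted to C6H5COO-; total volume = 0.02392 + 0.01480 = 0.03872 L, so [C6H5COO-] = 0.005179/0.03872 = 0.1337 M.
Kb = Kw/Ka = 1.0e-14 / 6.3 x 10^-5 = 1.59e-10.
[OH^-] = sqrt(Kb x [C6H5COO-]) = sqrt(1.59e-10 x 0.1337) = 4.61e-6 M.
pOH = 5.34, so pH = 14.00 - 5.34 = 8.66.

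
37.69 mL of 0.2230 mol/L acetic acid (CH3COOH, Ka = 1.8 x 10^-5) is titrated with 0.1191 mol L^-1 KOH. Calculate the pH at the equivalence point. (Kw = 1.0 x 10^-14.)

8.82

n(CH3COOH) = 0.2230 x 0.03769 = 0.008405 mol; V(KOH) at equivalence = 0.008405/0.1191 = 0.07057 L.
At equivalence all the acid is converted to CH3COO-; total volume = 0.03769 + 0.07057 = 0.1083 L, so [CH3COO-] = 0.008405/0.1083 = 0.07764 M.
Kb = Kw/Ka = 1.0e-14 / 1.8 x 10^-5 = 5.56e-10.
[OH^-] = sqrt(Kb x [CH3COO-]) = sqrt(5.56e-10 x 0.07764) = 6.57e-6 M.
pOH = 5.18, so pH = 14.00 - 5.18 = 8.82.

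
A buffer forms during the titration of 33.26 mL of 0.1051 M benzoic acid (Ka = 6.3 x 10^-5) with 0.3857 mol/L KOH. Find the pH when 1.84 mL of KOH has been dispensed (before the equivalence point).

3.61

Initial n(C6H5COOH) = 0.1051 x 0.03326 = 0.003496 mol.
n(KOH) added = 0.3857 x 0.001840 = 0.0007097 mol, converting that many moles of C6H5COOH to C6H5COO-.
Remaining n(C6H5COOH) = 0.002786 mol; n(C6H5COO-) = 0.0007097 mol.
By Henderson-Hasselbalch, pH = pKa + log([A^-]/[HA]) = 4.20 + log(0.0007097/0.002786) = 4.20 + (-0.59) = 3.61.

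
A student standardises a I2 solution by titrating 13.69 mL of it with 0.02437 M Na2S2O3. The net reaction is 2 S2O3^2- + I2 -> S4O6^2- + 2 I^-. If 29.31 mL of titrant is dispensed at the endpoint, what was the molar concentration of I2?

n(Na2S2O3) = 0.02437 x 0.02931 = 0.0007143 mol.
From the balanced equation, 2 mol Na2S2O3 reacts with 1 mol I2, so n(I2) = 0.0007143 x 1/2 = 0.0003571 mol.
[I2] = 0.0003571 / 0.01369 L = 0.0261 M.

0.0261 M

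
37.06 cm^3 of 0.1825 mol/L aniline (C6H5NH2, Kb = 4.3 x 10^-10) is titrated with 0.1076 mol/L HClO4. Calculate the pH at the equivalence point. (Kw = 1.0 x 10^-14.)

n(C6H5NH2) = 0.1825 x 0.03706 = 0.006763 mol; V(HClO4) at equivalence = 0.006763/0.1076 = 0.06286 L.
At equivalence the base is fully converted to C6H5NH3+; total volume = 0.09992 L, so [C6H5NH3+] = 0.006763/0.09992 = 0.06769 M.
Ka(C6H5NH3+) = Kw/Kb = 1.0e-14 / 4.3 x 10^-10 = 2.33e-5.
[H^+] = sqrt(Ka x [C6H5NH3+]) = sqrt(2.33e-5 x 0.06769) = 0.00125 M.
pH = -log(0.00125) = 2.90.

2.90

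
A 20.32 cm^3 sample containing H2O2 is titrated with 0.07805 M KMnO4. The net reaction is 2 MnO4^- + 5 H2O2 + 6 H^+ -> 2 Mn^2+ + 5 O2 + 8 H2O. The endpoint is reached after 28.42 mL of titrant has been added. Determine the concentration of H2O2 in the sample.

0.273 M

n(KMnO4) = 0.07805 x 0.02842 = 0.002218 mol.
From the balanced equation, 2 mol KMnO4 reacts with 5 mol H2O2, so n(H2O2) = 0.002218 x 5/2 = 0.005545 mol.
[H2O2] = 0.005545 / 0.02032 L = 0.273 M.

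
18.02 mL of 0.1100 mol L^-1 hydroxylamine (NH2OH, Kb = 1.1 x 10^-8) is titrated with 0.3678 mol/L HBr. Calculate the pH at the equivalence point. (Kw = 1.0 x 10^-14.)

3.56

n(NH2OH) = 0.1100 x 0.01802 = 0.001982 mol; V(HBr) at equivalence = 0.001982/0.3678 = 0.005389 L.
At equivalence the base is fully converted to NH3OH+; total volume = 0.02341 L, so [NH3OH+] = 0.001982/0.02341 = 0.08468 M.
Ka(NH3OH+) = Kw/Kb = 1.0e-14 / 1.1 x 10^-8 = 9.09e-7.
[H^+] = sqrt(Ka x [NH3OH+]) = sqrt(9.09e-7 x 0.08468) = 0.000277 M.
pH = -log(0.000277) = 3.56.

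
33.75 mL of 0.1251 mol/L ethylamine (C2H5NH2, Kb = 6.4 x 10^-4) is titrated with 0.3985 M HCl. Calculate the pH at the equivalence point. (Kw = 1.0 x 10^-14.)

n(C2H5NH2) = 0.1251 x 0.03375 = 0.004222 mol; V(HCl) at equivalence = 0.004222/0.3985 = 0.01060 L.
At equivalence the base is fully converted to C2H5NH3+; total volume = 0.04435 L, so [C2H5NH3+] = 0.004222/0.04435 = 0.09521 M.
Ka(C2H5NH3+) = Kw/Kb = 1.0e-14 / 6.4 x 10^-4 = 1.56e-11.
[H^+] = sqrt(Ka x [C2H5NH3+]) = sqrt(1.56e-11 x 0.09521) = 1.22e-6 M.
pH = -log(1.22e-6) = 5.91.

5.91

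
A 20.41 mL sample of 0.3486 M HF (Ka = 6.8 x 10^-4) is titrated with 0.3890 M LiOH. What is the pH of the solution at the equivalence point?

n(HF) = 0.3486 x 0.02041 = 0.007115 mol; V(LiOH) at equivalence = 0.007115/0.3890 = 0.01829 L.
At equivalence all the acid is converted to F-; total volume = 0.02041 + 0.01829 = 0.03870 L, so [F-] = 0.007115/0.03870 = 0.1838 M.
Kb = Kw/Ka = 1.0e-14 / 6.8 x 10^-4 = 1.47e-11.
[OH^-] = sqrt(Kb x [F-]) = sqrt(1.47e-11 x 0.1838) = 1.64e-6 M.
pOH = 5.78, so pH = 14.00 - 5.78 = 8.22.

8.22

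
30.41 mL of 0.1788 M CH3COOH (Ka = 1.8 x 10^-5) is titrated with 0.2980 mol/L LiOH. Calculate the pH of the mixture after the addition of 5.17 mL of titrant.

4.34

Initial n(CH3COOH) = 0.1788 x 0.03041 = 0.005437 mol.
n(LiOH) added = 0.2980 x 0.005170 = 0.001541 mol, converting that many moles of CH3COOH to CH3COO-.
Remaining n(CH3COOH) = 0.003897 mol; n(CH3COO-) = 0.001541 mol.
By Henderson-Hasselbalch, pH = pKa + log([A^-]/[HA]) = 4.74 + log(0.001541/0.003897) = 4.74 + (-0.40) = 4.34.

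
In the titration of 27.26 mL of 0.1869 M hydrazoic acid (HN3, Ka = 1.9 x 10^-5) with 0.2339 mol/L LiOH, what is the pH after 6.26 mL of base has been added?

4.33

Initial n(HN3) = 0.1869 x 0.02726 = 0.005095 mol.
n(LiOH) added = 0.2339 x 0.006260 = 0.001464 mol, converting that many moles of HN3 to N3-.
Remaining n(HN3) = 0.003631 mol; n(N3-) = 0.001464 mol.
By Henderson-Hasselbalch, pH = pKa + log([A^-]/[HA]) = 4.72 + log(0.001464/0.003631) = 4.72 + (-0.39) = 4.33.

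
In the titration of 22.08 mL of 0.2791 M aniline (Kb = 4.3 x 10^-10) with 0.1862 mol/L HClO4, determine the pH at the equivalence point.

n(C6H5NH2) = 0.2791 x 0.02208 = 0.006163 mol; V(HClO4) at equivalence = 0.006163/0.1862 = 0.03310 L.
At equivalence the base is fully converted to C6H5NH3+; total volume = 0.05518 L, so [C6H5NH3+] = 0.006163/0.05518 = 0.1117 M.
Ka(C6H5NH3+) = Kw/Kb = 1.0e-14 / 4.3 x 10^-10 = 2.33e-5.
[H^+] = sqrt(Ka x [C6H5NH3+]) = sqrt(2.33e-5 x 0.1117) = 0.00161 M.
pH = -log(0.00161) = 2.79.

2.79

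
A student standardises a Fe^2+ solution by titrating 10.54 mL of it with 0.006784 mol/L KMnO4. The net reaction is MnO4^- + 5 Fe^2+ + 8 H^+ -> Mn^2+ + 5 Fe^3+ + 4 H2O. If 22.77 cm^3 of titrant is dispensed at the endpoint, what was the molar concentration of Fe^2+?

n(KMnO4) = 0.006784 x 0.02277 = 0.0001545 mol.
From the balanced equation, 1 mol KMnO4 reacts with 5 mol Fe^2+, so n(Fe^2+) = 0.0001545 x 5/1 = 0.0007724 mol.
[Fe^2+] = 0.0007724 / 0.01054 L = 0.0733 M.

0.0733 M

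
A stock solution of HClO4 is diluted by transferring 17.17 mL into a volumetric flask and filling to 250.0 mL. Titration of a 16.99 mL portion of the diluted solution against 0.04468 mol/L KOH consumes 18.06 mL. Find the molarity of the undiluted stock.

0.692 M

n(KOH) = 0.04468 x 0.01806 = 0.0008069 mol.
n(HClO4) in the aliquot = 0.0008069 mol.
[diluted HClO4] = 0.0008069 / 0.01699 = 0.04749 M.
Dilution factor = 250.0/17.17 = 14.56, so [stock] = 0.04749 x 14.56 = 0.692 M.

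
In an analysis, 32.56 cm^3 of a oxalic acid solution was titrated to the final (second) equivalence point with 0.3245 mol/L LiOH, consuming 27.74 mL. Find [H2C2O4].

n(LiOH) = 0.3245 x 0.02774 = 0.009002 mol.
At the final (second) equivalence point, 2 mol OH^- react per mol H2C2O4, so n(H2C2O4) = 0.009002 / 2 = 0.004501 mol.
[H2C2O4] = 0.004501 / 0.03256 L = 0.138 M.

0.138 M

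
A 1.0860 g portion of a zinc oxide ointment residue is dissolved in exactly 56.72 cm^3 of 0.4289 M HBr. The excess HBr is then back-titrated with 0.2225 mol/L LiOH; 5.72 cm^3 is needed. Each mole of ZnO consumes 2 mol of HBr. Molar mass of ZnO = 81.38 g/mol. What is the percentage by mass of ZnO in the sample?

Total n(HBr) added = 0.4289 x 0.05672 = 0.02433 mol.
n(LiOH) used = 0.2225 x 0.005720 = 0.001273 mol, which equals the excess n(HBr).
So n(HBr) consumed by the sample = 0.02433 - 0.001273 = 0.02305 mol.
n(ZnO) = 0.02305 / 2 = 0.01153 mol.
mass ZnO = 0.01153 x 81.38 = 0.9381 g, so %ZnO = 0.9381/1.0860 x 100 = 86.4%.

86.4%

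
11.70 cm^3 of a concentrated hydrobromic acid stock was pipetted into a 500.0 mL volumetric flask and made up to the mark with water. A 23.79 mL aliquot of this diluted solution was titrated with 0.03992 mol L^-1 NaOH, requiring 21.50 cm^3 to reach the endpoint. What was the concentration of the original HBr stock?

1.54 M

n(NaOH) = 0.03992 x 0.02150 = 0.0008583 mol.
n(HBr) in the aliquot = 0.0008583 mol.
[diluted HBr] = 0.0008583 / 0.02379 = 0.03608 M.
Dilution factor = 500.0/11.70 = 42.74, so [stock] = 0.03608 x 42.74 = 1.54 M.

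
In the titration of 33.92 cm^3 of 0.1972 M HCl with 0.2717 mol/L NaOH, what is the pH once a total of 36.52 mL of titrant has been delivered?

12.66

n(acid) = 0.1972 x 0.03392 = 0.006689 mol; n(NaOH) added = 0.2717 x 0.03652 = 0.009922 mol.
Base is in excess by 0.009922 - 0.006689 = 0.003233 mol in a total volume of 0.07044 L.
[OH^-] = 0.003233/0.07044 = 0.04590 M, so pOH = 1.34 and pH = 14.00 - 1.34 = 12.66.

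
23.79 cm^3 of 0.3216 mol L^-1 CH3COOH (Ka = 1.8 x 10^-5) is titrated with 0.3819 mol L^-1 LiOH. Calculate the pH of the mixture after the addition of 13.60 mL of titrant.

Initial n(CH3COOH) = 0.3216 x 0.02379 = 0.007651 mol.
n(LiOH) added = 0.3819 x 0.01360 = 0.005194 mol, converting that many moles of CH3COOH to CH3COO-.
Remaining n(CH3COOH) = 0.002457 mol; n(CH3COO-) = 0.005194 mol.
By Henderson-Hasselbalch, pH = pKa + log([A^-]/[HA]) = 4.74 + log(0.005194/0.002457) = 4.74 + (+0.33) = 5.07.

5.07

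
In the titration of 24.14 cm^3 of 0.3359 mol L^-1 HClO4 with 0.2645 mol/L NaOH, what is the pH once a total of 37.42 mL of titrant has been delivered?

12.46

n(acid) = 0.3359 x 0.02414 = 0.008109 mol; n(NaOH) added = 0.2645 x 0.03742 = 0.009898 mol.
Base is in excess by 0.009898 - 0.008109 = 0.001789 mol in a total volume of 0.06156 L.
[OH^-] = 0.001789/0.06156 = 0.02906 M, so pOH = 1.54 and pH = 14.00 - 1.54 = 12.46.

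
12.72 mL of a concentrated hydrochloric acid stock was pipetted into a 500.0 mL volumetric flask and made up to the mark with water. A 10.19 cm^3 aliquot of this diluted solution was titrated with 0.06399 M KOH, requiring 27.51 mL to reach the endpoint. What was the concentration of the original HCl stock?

6.79 M

n(KOH) = 0.06399 x 0.02751 = 0.001760 mol.
n(HCl) in the aliquot = 0.001760 mol.
[diluted HCl] = 0.001760 / 0.01019 = 0.1728 M.
Dilution factor = 500.0/12.72 = 39.31, so [stock] = 0.1728 x 39.31 = 6.79 M.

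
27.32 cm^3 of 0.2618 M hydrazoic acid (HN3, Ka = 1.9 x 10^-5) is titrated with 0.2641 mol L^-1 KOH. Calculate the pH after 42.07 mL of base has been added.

n(acid) = 0.2618 x 0.02732 = 0.007152 mol; n(KOH) added = 0.2641 x 0.04207 = 0.01111 mol.
Base is in excess by 0.01111 - 0.007152 = 0.003958 mol in a total volume of 0.06939 L.
[OH^-] = 0.003958/0.06939 = 0.05704 M, so pOH = 1.24 and pH = 14.00 - 1.24 = 12.76.

12.76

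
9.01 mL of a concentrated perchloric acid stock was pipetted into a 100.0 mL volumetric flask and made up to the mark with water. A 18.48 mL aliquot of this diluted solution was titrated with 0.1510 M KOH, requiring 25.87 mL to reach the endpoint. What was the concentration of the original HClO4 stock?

n(KOH) = 0.1510 x 0.02587 = 0.003906 mol.
n(HClO4) in the aliquot = 0.003906 mol.
[diluted HClO4] = 0.003906 / 0.01848 = 0.2114 M.
Dilution factor = 100.0/9.010 = 11.10, so [stock] = 0.2114 x 11.10 = 2.35 M.

2.35 M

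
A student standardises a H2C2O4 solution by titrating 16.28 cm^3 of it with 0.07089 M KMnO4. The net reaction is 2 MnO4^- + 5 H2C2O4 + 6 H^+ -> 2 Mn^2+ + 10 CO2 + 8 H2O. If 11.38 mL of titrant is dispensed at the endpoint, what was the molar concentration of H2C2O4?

n(KMnO4) = 0.07089 x 0.01138 = 0.0008067 mol.
From the balanced equation, 2 mol KMnO4 reacts with 5 mol H2C2O4, so n(H2C2O4) = 0.0008067 x 5/2 = 0.002017 mol.
[H2C2O4] = 0.002017 / 0.01628 L = 0.124 M.

0.124 M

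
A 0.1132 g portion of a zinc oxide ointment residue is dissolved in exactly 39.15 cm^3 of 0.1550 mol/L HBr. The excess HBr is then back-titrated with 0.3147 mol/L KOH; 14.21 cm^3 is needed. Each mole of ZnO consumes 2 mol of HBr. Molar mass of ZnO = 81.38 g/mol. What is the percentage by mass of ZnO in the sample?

57.4%

Total n(HBr) added = 0.1550 x 0.03915 = 0.006068 mol.
n(KOH) used = 0.3147 x 0.01421 = 0.004472 mol, which equals the excess n(HBr).
So n(HBr) consumed by the sample = 0.006068 - 0.004472 = 0.001596 mol.
n(ZnO) = 0.001596 / 2 = 0.0007982 mol.
mass ZnO = 0.0007982 x 81.38 = 0.06496 g, so %ZnO = 0.06496/0.1132 x 100 = 57.4%.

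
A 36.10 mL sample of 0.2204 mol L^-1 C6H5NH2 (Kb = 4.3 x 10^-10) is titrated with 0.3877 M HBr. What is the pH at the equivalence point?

n(C6H5NH2) = 0.2204 x 0.03610 = 0.007956 mol; V(HBr) at equivalence = 0.007956/0.3877 = 0.02052 L.
At equivalence the base is fully converted to C6H5NH3+; total volume = 0.05662 L, so [C6H5NH3+] = 0.007956/0.05662 = 0.1405 M.
Ka(C6H5NH3+) = Kw/Kb = 1.0e-14 / 4.3 x 10^-10 = 2.33e-5.
[H^+] = sqrt(Ka x [C6H5NH3+]) = sqrt(2.33e-5 x 0.1405) = 0.00181 M.
pH = -log(0.00181) = 2.74.

2.74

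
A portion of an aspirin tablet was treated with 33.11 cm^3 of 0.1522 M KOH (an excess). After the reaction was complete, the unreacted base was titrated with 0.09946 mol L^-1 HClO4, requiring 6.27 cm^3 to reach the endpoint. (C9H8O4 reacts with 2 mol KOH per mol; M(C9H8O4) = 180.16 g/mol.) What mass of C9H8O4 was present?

Total n(KOH) added = 0.1522 x 0.03311 = 0.005039 mol.
n(HClO4) used = 0.09946 x 0.006270 = 0.0006236 mol, which equals the excess n(KOH).
So n(KOH) consumed by the sample = 0.005039 - 0.0006236 = 0.004416 mol.
n(C9H8O4) = 0.004416 / 2 = 0.002208 mol.
mass = 0.002208 mol x 180.16 g/mol = 0.398 g.

0.398 g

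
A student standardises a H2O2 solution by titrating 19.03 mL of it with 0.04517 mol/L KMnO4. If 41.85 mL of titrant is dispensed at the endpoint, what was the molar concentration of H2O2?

n(KMnO4) = 0.04517 x 0.04185 = 0.001890 mol.
From the balanced equation, 2 mol KMnO4 reacts with 5 mol H2O2, so n(H2O2) = 0.001890 x 5/2 = 0.004726 mol.
[H2O2] = 0.004726 / 0.01903 L = 0.248 M.

0.248 M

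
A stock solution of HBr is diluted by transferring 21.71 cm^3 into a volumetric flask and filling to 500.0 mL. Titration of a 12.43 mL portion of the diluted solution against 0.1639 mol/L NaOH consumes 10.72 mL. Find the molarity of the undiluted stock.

n(NaOH) = 0.1639 x 0.01072 = 0.001757 mol.
n(HBr) in the aliquot = 0.001757 mol.
[diluted HBr] = 0.001757 / 0.01243 = 0.1414 M.
Dilution factor = 500.0/21.71 = 23.03, so [stock] = 0.1414 x 23.03 = 3.26 M.

3.26 M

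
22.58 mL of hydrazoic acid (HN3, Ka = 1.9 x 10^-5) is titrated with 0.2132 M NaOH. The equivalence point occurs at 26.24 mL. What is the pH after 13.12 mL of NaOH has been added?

4.72

13.12 mL is exactly half the equivalence volume (26.24/2), i.e. the half-equivalence point.
There, n(HA) = n(A^-), so pH = pKa = -log(1.9 x 10^-5) = 4.72.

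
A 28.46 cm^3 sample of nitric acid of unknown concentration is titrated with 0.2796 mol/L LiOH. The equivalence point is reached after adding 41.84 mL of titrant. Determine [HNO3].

n(LiOH) delivered = 0.2796 x 0.04184 = 0.01170 mol.
For a 1:1 reaction, n(HNO3) = 0.01170 mol.
[HNO3] = 0.01170 mol / 0.02846 L = 0.411 M.

0.411 M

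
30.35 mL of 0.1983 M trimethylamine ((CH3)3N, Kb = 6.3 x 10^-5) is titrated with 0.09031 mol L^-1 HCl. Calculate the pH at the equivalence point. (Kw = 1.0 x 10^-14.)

n((CH3)3N) = 0.1983 x 0.03035 = 0.006018 mol; V(HCl) at equivalence = 0.006018/0.09031 = 0.06664 L.
At equivalence the base is fully converted to (CH3)3NH+; total volume = 0.09699 L, so [(CH3)3NH+] = 0.006018/0.09699 = 0.06205 M.
Ka((CH3)3NH+) = Kw/Kb = 1.0e-14 / 6.3 x 10^-5 = 1.59e-10.
[H^+] = sqrt(Ka x [(CH3)3NH+]) = sqrt(1.59e-10 x 0.06205) = 3.14e-6 M.
pH = -log(3.14e-6) = 5.50.

5.50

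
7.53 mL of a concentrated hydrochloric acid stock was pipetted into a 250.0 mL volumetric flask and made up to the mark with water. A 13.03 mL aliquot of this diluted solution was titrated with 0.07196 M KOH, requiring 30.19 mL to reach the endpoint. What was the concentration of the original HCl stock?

n(KOH) = 0.07196 x 0.03019 = 0.002172 mol.
n(HCl) in the aliquot = 0.002172 mol.
[diluted HCl] = 0.002172 / 0.01303 = 0.1667 M.
Dilution factor = 250.0/7.530 = 33.20, so [stock] = 0.1667 x 33.20 = 5.54 M.

5.54 M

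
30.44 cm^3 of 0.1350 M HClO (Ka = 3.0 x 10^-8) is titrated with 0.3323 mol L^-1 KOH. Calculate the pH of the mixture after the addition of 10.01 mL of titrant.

Initial n(HClO) = 0.1350 x 0.03044 = 0.004109 mol.
n(KOH) added = 0.3323 x 0.01001 = 0.003326 mol, converting that many moles of HClO to ClO-.
Remaining n(HClO) = 0.0007831 mol; n(ClO-) = 0.003326 mol.
By Henderson-Hasselbalch, pH = pKa + log([A^-]/[HA]) = 7.52 + log(0.003326/0.0007831) = 7.52 + (+0.63) = 8.15.

8.15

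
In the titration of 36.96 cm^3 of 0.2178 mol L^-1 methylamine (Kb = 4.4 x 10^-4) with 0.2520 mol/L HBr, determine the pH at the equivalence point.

5.79

n(CH3NH2) = 0.2178 x 0.03696 = 0.008050 mol; V(HBr) at equivalence = 0.008050/0.2520 = 0.03194 L.
At equivalence the base is fully converted to CH3NH3+; total volume = 0.06890 L, so [CH3NH3+] = 0.008050/0.06890 = 0.1168 M.
Ka(CH3NH3+) = Kw/Kb = 1.0e-14 / 4.4 x 10^-4 = 2.27e-11.
[H^+] = sqrt(Ka x [CH3NH3+]) = sqrt(2.27e-11 x 0.1168) = 1.63e-6 M.
pH = -log(1.63e-6) = 5.79.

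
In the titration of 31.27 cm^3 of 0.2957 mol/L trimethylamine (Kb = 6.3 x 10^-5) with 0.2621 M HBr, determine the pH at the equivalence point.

n((CH3)3N) = 0.2957 x 0.03127 = 0.009247 mol; V(HBr) at equivalence = 0.009247/0.2621 = 0.03528 L.
At equivalence the base is fully converted to (CH3)3NH+; total volume = 0.06655 L, so [(CH3)3NH+] = 0.009247/0.06655 = 0.1389 M.
Ka((CH3)3NH+) = Kw/Kb = 1.0e-14 / 6.3 x 10^-5 = 1.59e-10.
[H^+] = sqrt(Ka x [(CH3)3NH+]) = sqrt(1.59e-10 x 0.1389) = 4.70e-6 M.
pH = -log(4.70e-6) = 5.33.

5.33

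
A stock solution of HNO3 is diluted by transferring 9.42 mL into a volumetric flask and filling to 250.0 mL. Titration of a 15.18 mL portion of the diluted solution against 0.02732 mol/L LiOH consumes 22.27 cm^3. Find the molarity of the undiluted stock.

1.06 M

n(LiOH) = 0.02732 x 0.02227 = 0.0006084 mol.
n(HNO3) in the aliquot = 0.0006084 mol.
[diluted HNO3] = 0.0006084 / 0.01518 = 0.04008 M.
Dilution factor = 250.0/9.420 = 26.54, so [stock] = 0.04008 x 26.54 = 1.06 M.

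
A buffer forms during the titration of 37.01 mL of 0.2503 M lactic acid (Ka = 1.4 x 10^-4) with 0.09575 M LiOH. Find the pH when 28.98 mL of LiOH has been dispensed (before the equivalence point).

3.48

Initial n(HC3H5O3) = 0.2503 x 0.03701 = 0.009264 mol.
n(LiOH) added = 0.09575 x 0.02898 = 0.002775 mol, converting that many moles of HC3H5O3 to C3H5O3-.
Remaining n(HC3H5O3) = 0.006489 mol; n(C3H5O3-) = 0.002775 mol.
By Henderson-Hasselbalch, pH = pKa + log([A^-]/[HA]) = 3.85 + log(0.002775/0.006489) = 3.85 + (-0.37) = 3.48.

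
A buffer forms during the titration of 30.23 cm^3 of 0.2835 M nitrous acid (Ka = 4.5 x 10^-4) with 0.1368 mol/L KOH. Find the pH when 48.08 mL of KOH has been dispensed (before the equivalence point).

Initial n(HNO2) = 0.2835 x 0.03023 = 0.008570 mol.
n(KOH) added = 0.1368 x 0.04808 = 0.006577 mol, converting that many moles of HNO2 to NO2-.
Remaining n(HNO2) = 0.001993 mol; n(NO2-) = 0.006577 mol.
By Henderson-Hasselbalch, pH = pKa + log([A^-]/[HA]) = 3.35 + log(0.006577/0.001993) = 3.35 + (+0.52) = 3.87.

3.87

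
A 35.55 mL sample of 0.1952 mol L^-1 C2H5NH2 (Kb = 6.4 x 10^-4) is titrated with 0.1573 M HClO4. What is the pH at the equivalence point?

n(C2H5NH2) = 0.1952 x 0.03555 = 0.006939 mol; V(HClO4) at equivalence = 0.006939/0.1573 = 0.04412 L.
At equivalence the base is fully converted to C2H5NH3+; total volume = 0.07967 L, so [C2H5NH3+] = 0.006939/0.07967 = 0.08711 M.
Ka(C2H5NH3+) = Kw/Kb = 1.0e-14 / 6.4 x 10^-4 = 1.56e-11.
[H^+] = sqrt(Ka x [C2H5NH3+]) = sqrt(1.56e-11 x 0.08711) = 1.17e-6 M.
pH = -log(1.17e-6) = 5.93.

5.93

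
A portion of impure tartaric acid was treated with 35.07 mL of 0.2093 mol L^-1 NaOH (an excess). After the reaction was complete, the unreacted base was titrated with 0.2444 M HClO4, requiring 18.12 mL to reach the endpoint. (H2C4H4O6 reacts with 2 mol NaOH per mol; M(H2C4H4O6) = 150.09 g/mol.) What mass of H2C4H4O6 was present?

Total n(NaOH) added = 0.2093 x 0.03507 = 0.007340 mol.
n(HClO4) used = 0.2444 x 0.01812 = 0.004429 mol, which equals the excess n(NaOH).
So n(NaOH) consumed by the sample = 0.007340 - 0.004429 = 0.002912 mol.
n(H2C4H4O6) = 0.002912 / 2 = 0.001456 mol.
mass = 0.001456 mol x 150.09 g/mol = 0.219 g.

0.219 g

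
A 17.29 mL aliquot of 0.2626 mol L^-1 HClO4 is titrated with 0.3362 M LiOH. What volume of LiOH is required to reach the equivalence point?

13.5 mL

n(HClO4) = 0.2626 mol/L x 0.01729 L = 0.004540 mol.
At equivalence n(LiOH) = n(HClO4) = 0.004540 mol.
V(LiOH) = 0.004540 / 0.3362 = 0.01350 L = 13.5 mL.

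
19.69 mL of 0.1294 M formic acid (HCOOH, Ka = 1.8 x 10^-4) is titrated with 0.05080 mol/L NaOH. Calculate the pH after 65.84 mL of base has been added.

n(acid) = 0.1294 x 0.01969 = 0.002548 mol; n(NaOH) added = 0.05080 x 0.06584 = 0.003345 mol.
Base is in excess by 0.003345 - 0.002548 = 0.0007968 mol in a total volume of 0.08553 L.
[OH^-] = 0.0007968/0.08553 = 0.009316 M, so pOH = 2.03 and pH = 14.00 - 2.03 = 11.97.

11.97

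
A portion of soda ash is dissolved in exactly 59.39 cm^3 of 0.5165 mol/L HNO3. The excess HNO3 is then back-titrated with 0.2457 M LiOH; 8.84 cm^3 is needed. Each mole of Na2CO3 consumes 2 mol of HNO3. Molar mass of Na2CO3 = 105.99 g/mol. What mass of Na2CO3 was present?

1.51 g

Total n(HNO3) added = 0.5165 x 0.05939 = 0.03067 mol.
n(LiOH) used = 0.2457 x 0.008840 = 0.002172 mol, which equals the excess n(HNO3).
So n(HNO3) consumed by the sample = 0.03067 - 0.002172 = 0.02850 mol.
n(Na2CO3) = 0.02850 / 2 = 0.01425 mol.
mass = 0.01425 mol x 105.99 g/mol = 1.51 g.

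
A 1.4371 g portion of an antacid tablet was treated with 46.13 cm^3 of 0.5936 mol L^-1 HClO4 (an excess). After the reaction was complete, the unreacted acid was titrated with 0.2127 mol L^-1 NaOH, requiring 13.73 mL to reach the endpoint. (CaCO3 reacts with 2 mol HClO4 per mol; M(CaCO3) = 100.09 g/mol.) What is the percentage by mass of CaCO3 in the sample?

Total n(HClO4) added = 0.5936 x 0.04613 = 0.02738 mol.
n(NaOH) used = 0.2127 x 0.01373 = 0.002920 mol, which equals the excess n(HClO4).
So n(HClO4) consumed by the sample = 0.02738 - 0.002920 = 0.02446 mol.
n(CaCO3) = 0.02446 / 2 = 0.01223 mol.
mass CaCO3 = 0.01223 x 100.09 = 1.224 g, so %CaCO3 = 1.224/1.4371 x 100 = 85.2%.

85.2%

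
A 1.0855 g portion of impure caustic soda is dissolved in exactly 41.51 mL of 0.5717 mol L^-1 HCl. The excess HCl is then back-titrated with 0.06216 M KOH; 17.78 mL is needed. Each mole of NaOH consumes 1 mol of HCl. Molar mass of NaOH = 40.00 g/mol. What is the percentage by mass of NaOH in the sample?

Total n(HCl) added = 0.5717 x 0.04151 = 0.02373 mol.
n(KOH) used = 0.06216 x 0.01778 = 0.001105 mol, which equals the excess n(HCl).
So n(HCl) consumed by the sample = 0.02373 - 0.001105 = 0.02263 mol.
n(NaOH) = 0.02263 / 1 = 0.02263 mol.
mass NaOH = 0.02263 x 40.00 = 0.9050 g, so %NaOH = 0.9050/1.0855 x 100 = 83.4%.

83.4%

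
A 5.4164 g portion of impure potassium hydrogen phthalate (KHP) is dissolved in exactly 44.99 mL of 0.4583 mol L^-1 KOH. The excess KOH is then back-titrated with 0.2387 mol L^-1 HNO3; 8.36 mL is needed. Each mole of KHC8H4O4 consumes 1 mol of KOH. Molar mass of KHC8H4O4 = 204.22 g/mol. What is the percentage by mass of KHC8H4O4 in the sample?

Total n(KOH) added = 0.4583 x 0.04499 = 0.02062 mol.
n(HNO3) used = 0.2387 x 0.008360 = 0.001996 mol, which equals the excess n(KOH).
So n(KOH) consumed by the sample = 0.02062 - 0.001996 = 0.01862 mol.
n(KHC8H4O4) = 0.01862 / 1 = 0.01862 mol.
mass KHC8H4O4 = 0.01862 x 204.22 = 3.803 g, so %KHC8H4O4 = 3.803/5.4164 x 100 = 70.2%.

70.2%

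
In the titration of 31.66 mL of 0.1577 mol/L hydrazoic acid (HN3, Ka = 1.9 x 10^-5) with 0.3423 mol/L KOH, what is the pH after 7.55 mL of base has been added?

4.75

Initial n(HN3) = 0.1577 x 0.03166 = 0.004993 mol.
n(KOH) added = 0.3423 x 0.007550 = 0.002584 mol, converting that many moles of HN3 to N3-.
Remaining n(HN3) = 0.002408 mol; n(N3-) = 0.002584 mol.
By Henderson-Hasselbalch, pH = pKa + log([A^-]/[HA]) = 4.72 + log(0.002584/0.002408) = 4.72 + (+0.03) = 4.75.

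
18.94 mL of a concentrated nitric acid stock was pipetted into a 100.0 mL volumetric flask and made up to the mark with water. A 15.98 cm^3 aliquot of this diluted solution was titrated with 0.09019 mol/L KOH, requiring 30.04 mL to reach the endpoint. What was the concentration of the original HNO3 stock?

n(KOH) = 0.09019 x 0.03004 = 0.002709 mol.
n(HNO3) in the aliquot = 0.002709 mol.
[diluted HNO3] = 0.002709 / 0.01598 = 0.1695 M.
Dilution factor = 100.0/18.94 = 5.280, so [stock] = 0.1695 x 5.280 = 0.895 M.

0.895 M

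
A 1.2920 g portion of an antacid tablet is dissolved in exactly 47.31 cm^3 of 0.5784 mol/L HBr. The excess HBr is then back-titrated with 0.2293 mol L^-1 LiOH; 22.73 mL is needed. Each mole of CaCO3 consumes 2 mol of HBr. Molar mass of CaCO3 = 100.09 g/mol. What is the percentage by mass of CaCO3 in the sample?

Total n(HBr) added = 0.5784 x 0.04731 = 0.02736 mol.
n(LiOH) used = 0.2293 x 0.02273 = 0.005212 mol, which equals the excess n(HBr).
So n(HBr) consumed by the sample = 0.02736 - 0.005212 = 0.02215 mol.
n(CaCO3) = 0.02215 / 2 = 0.01108 mol.
mass CaCO3 = 0.01108 x 100.09 = 1.109 g, so %CaCO3 = 1.109/1.2920 x 100 = 85.8%.

85.8%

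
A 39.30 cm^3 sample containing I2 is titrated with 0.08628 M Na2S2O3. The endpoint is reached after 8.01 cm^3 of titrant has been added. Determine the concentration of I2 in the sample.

0.00879 M

n(Na2S2O3) = 0.08628 x 0.008010 = 0.0006911 mol.
From the balanced equation, 2 mol Na2S2O3 reacts with 1 mol I2, so n(I2) = 0.0006911 x 1/2 = 0.0003456 mol.
[I2] = 0.0003456 / 0.03930 L = 0.00879 M.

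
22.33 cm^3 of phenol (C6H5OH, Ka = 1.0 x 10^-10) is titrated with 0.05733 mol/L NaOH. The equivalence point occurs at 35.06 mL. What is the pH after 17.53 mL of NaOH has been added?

10.00

17.53 mL is exactly half the equivalence volume (35.06/2), i.e. the half-equivalence point.
There, n(HA) = n(A^-), so pH = pKa = -log(1.0 x 10^-10) = 10.00.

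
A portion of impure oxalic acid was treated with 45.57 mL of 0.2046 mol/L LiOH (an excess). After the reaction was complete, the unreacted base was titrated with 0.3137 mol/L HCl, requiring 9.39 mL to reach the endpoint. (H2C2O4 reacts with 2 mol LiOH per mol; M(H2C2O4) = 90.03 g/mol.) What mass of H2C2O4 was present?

0.287 g

Total n(LiOH) added = 0.2046 x 0.04557 = 0.009324 mol.
n(HCl) used = 0.3137 x 0.009390 = 0.002946 mol, which equals the excess n(LiOH).
So n(LiOH) consumed by the sample = 0.009324 - 0.002946 = 0.006378 mol.
n(H2C2O4) = 0.006378 / 2 = 0.003189 mol.
mass = 0.003189 mol x 90.03 g/mol = 0.287 g.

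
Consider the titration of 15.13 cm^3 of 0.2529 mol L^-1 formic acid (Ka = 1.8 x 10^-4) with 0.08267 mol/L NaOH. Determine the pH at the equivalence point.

n(HCOOH) = 0.2529 x 0.01513 = 0.003826 mol; V(NaOH) at equivalence = 0.003826/0.08267 = 0.04628 L.
At equivalence all the acid is converted to HCOO-; total volume = 0.01513 + 0.04628 = 0.06141 L, so [HCOO-] = 0.003826/0.06141 = 0.06230 M.
Kb = Kw/Ka = 1.0e-14 / 1.8 x 10^-4 = 5.56e-11.
[OH^-] = sqrt(Kb x [HCOO-]) = sqrt(5.56e-11 x 0.06230) = 1.86e-6 M.
pOH = 5.73, so pH = 14.00 - 5.73 = 8.27.

8.27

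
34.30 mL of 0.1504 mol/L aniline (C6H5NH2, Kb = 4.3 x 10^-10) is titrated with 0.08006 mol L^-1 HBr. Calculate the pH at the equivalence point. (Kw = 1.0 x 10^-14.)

2.96

n(C6H5NH2) = 0.1504 x 0.03430 = 0.005159 mol; V(HBr) at equivalence = 0.005159/0.08006 = 0.06444 L.
At equivalence the base is fully converted to C6H5NH3+; total volume = 0.09874 L, so [C6H5NH3+] = 0.005159/0.09874 = 0.05225 M.
Ka(C6H5NH3+) = Kw/Kb = 1.0e-14 / 4.3 x 10^-10 = 2.33e-5.
[H^+] = sqrt(Ka x [C6H5NH3+]) = sqrt(2.33e-5 x 0.05225) = 0.00110 M.
pH = -log(0.00110) = 2.96.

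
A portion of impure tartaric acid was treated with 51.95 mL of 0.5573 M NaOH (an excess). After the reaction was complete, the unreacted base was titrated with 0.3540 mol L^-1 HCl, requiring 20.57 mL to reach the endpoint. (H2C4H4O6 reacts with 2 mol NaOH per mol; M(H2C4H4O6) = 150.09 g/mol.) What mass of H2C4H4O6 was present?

Total n(NaOH) added = 0.5573 x 0.05195 = 0.02895 mol.
n(HCl) used = 0.3540 x 0.02057 = 0.007282 mol, which equals the excess n(NaOH).
So n(NaOH) consumed by the sample = 0.02895 - 0.007282 = 0.02167 mol.
n(H2C4H4O6) = 0.02167 / 2 = 0.01083 mol.
mass = 0.01083 mol x 150.09 g/mol = 1.63 g.

1.63 g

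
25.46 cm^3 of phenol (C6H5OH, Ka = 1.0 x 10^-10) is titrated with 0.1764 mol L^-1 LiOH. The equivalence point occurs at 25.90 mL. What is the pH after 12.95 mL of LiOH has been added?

12.95 mL is exactly half the equivalence volume (25.90/2), i.e. the half-equivalence point.
There, n(HA) = n(A^-), so pH = pKa = -log(1.0 x 10^-10) = 10.00.

10.00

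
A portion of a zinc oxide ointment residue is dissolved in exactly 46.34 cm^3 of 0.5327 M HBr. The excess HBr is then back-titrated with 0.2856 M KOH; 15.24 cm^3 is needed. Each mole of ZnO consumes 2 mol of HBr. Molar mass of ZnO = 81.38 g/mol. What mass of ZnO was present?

Total n(HBr) added = 0.5327 x 0.04634 = 0.02469 mol.
n(KOH) used = 0.2856 x 0.01524 = 0.004353 mol, which equals the excess n(HBr).
So n(HBr) consumed by the sample = 0.02469 - 0.004353 = 0.02033 mol.
n(ZnO) = 0.02033 / 2 = 0.01017 mol.
mass = 0.01017 mol x 81.38 g/mol = 0.827 g.

0.827 g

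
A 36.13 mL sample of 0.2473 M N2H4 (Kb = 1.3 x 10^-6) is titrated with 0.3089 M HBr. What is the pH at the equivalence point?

4.49

n(N2H4) = 0.2473 x 0.03613 = 0.008935 mol; V(HBr) at equivalence = 0.008935/0.3089 = 0.02893 L.
At equivalence the base is fully converted to N2H5+; total volume = 0.06506 L, so [N2H5+] = 0.008935/0.06506 = 0.1373 M.
Ka(N2H5+) = Kw/Kb = 1.0e-14 / 1.3 x 10^-6 = 7.69e-9.
[H^+] = sqrt(Ka x [N2H5+]) = sqrt(7.69e-9 x 0.1373) = 3.25e-5 M.
pH = -log(3.25e-5) = 4.49.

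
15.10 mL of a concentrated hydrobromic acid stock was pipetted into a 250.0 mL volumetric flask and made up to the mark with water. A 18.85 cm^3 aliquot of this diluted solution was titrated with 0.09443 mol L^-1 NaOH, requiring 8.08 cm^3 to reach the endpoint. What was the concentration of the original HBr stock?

n(NaOH) = 0.09443 x 0.008080 = 0.0007630 mol.
n(HBr) in the aliquot = 0.0007630 mol.
[diluted HBr] = 0.0007630 / 0.01885 = 0.04048 M.
Dilution factor = 250.0/15.10 = 16.56, so [stock] = 0.04048 x 16.56 = 0.670 M.

0.670 M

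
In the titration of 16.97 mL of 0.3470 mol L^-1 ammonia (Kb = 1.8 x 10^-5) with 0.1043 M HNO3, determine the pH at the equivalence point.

5.18

n(NH3) = 0.3470 x 0.01697 = 0.005889 mol; V(HNO3) at equivalence = 0.005889/0.1043 = 0.05646 L.
At equivalence the base is fully converted to NH4+; total volume = 0.07343 L, so [NH4+] = 0.005889/0.07343 = 0.08020 M.
Ka(NH4+) = Kw/Kb = 1.0e-14 / 1.8 x 10^-5 = 5.56e-10.
[H^+] = sqrt(Ka x [NH4+]) = sqrt(5.56e-10 x 0.08020) = 6.67e-6 M.
pH = -log(6.67e-6) = 5.18.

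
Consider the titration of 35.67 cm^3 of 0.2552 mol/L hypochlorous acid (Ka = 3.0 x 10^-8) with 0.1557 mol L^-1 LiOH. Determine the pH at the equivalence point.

10.25

n(HClO) = 0.2552 x 0.03567 = 0.009103 mol; V(LiOH) at equivalence = 0.009103/0.1557 = 0.05846 L.
At equivalence all the acid is converted to ClO-; total volume = 0.03567 + 0.05846 = 0.09413 L, so [ClO-] = 0.009103/0.09413 = 0.09670 M.
Kb = Kw/Ka = 1.0e-14 / 3.0 x 10^-8 = 3.33e-7.
[OH^-] = sqrt(Kb x [ClO-]) = sqrt(3.33e-7 x 0.09670) = 0.000180 M.
pOH = 3.75, so pH = 14.00 - 3.75 = 10.25.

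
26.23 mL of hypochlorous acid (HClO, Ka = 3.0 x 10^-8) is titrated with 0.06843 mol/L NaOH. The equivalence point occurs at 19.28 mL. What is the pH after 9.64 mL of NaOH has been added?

9.64 mL is exactly half the equivalence volume (19.28/2), i.e. the half-equivalence point.
There, n(HA) = n(A^-), so pH = pKa = -log(3.0 x 10^-8) = 7.52.

7.52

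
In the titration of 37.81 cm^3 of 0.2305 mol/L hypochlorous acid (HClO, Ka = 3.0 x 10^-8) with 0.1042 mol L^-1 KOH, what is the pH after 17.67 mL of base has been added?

6.95

Initial n(HClO) = 0.2305 x 0.03781 = 0.008715 mol.
n(KOH) added = 0.1042 x 0.01767 = 0.001841 mol, converting that many moles of HClO to ClO-.
Remaining n(HClO) = 0.006874 mol; n(ClO-) = 0.001841 mol.
By Henderson-Hasselbalch, pH = pKa + log([A^-]/[HA]) = 7.52 + log(0.001841/0.006874) = 7.52 + (-0.57) = 6.95.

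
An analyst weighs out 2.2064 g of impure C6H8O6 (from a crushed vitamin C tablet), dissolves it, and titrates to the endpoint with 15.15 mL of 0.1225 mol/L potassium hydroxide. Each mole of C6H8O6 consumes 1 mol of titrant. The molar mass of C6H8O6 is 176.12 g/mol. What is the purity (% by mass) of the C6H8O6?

n(KOH) = 0.1225 x 0.01515 = 0.001856 mol.
n(C6H8O6) = 0.001856 / 1 = 0.001856 mol.
mass of C6H8O6 = 0.001856 x 176.12 = 0.3269 g.
% purity = 0.3269 / 2.2064 x 100 = 14.8%.

14.8%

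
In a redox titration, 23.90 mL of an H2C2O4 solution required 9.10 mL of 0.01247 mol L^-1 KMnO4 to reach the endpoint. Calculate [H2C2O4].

n(KMnO4) = 0.01247 x 0.009100 = 0.0001135 mol.
From the balanced equation, 2 mol KMnO4 reacts with 5 mol H2C2O4, so n(H2C2O4) = 0.0001135 x 5/2 = 0.0002837 mol.
[H2C2O4] = 0.0002837 / 0.02390 L = 0.0119 M.

0.0119 M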